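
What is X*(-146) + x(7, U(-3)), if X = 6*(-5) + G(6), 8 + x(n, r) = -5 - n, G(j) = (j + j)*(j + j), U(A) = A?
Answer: -16664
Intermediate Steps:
G(j) = 4*j² (G(j) = (2*j)*(2*j) = 4*j²)
x(n, r) = -13 - n (x(n, r) = -8 + (-5 - n) = -13 - n)
X = 114 (X = 6*(-5) + 4*6² = -30 + 4*36 = -30 + 144 = 114)
X*(-146) + x(7, U(-3)) = 114*(-146) + (-13 - 1*7) = -16644 + (-13 - 7) = -16644 - 20 = -16664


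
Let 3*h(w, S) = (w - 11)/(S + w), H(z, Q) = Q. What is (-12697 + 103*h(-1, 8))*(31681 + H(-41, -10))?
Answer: -2827935261/7 ≈ -4.0399e+8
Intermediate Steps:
h(w, S) = (-11 + w)/(3*(S + w)) (h(w, S) = ((w - 11)/(S + w))/3 = ((-11 + w)/(S + w))/3 = (-11 + w)/(3*(S + w)))
(-12697 + 103*h(-1, 8))*(31681 + H(-41, -10)) = (-12697 + 103*((-11 - 1)/(3*(8 - 1))))*(31681 - 10) = (-12697 + 103*((⅓)*(-12)/7))*31671 = (-12697 + 103*((⅓)*(⅐)*(-12)))*31671 = (-12697 + 103*(-4/7))*31671 = (-12697 - 412/7)*31671 = -89291/7*31671 = -2827935261/7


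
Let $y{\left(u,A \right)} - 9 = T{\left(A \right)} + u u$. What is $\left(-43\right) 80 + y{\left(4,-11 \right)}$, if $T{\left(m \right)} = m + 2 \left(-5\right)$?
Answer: $-3436$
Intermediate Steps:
$T{\left(m \right)} = -10 + m$ ($T{\left(m \right)} = m - 10 = -10 + m$)
$y{\left(u,A \right)} = -1 + A + u^{2}$ ($y{\left(u,A \right)} = 9 + \left(\left(-10 + A\right) + u u\right) = 9 + \left(\left(-10 + A\right) + u^{2}\right) = 9 + \left(-10 + A + u^{2}\right) = -1 + A + u^{2}$)
$\left(-43\right) 80 + y{\left(4,-11 \right)} = \left(-43\right) 80 - \left(12 - 16\right) = -3440 - -4 = -3440 + 4 = -3436$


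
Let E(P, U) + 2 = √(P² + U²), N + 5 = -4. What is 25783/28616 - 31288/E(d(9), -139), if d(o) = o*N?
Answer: -561731171/370262424 - 15644*√25882/12939 ≈ -196.03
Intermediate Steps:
N = -9 (N = -5 - 4 = -9)
d(o) = -9*o (d(o) = o*(-9) = -9*o)
E(P, U) = -2 + √(P² + U²)
25783/28616 - 31288/E(d(9), -139) = 25783/28616 - 31288/(-2 + √((-9*9)² + (-139)²)) = 25783*(1/28616) - 31288/(-2 + √((-81)² + 19321)) = 25783/28616 - 31288/(-2 + √(6561 + 19321)) = 25783/28616 - 31288/(-2 + √25882)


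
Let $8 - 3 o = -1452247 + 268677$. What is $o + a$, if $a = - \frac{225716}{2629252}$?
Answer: $\frac{259327012209}{657313} \approx 3.9453 \cdot 10^{5}$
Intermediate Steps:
$a = - \frac{56429}{657313}$ ($a = \left(-225716\right) \frac{1}{2629252} = - \frac{56429}{657313} \approx -0.085848$)
$o = 394526$ ($o = \frac{8}{3} - \frac{-1452247 + 268677}{3} = \frac{8}{3} - - \frac{1183570}{3} = \frac{8}{3} + \frac{1183570}{3} = 394526$)
$o + a = 394526 - \frac{56429}{657313} = \frac{259327012209}{657313}$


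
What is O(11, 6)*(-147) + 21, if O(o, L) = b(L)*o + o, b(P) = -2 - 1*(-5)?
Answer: -6447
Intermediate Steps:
b(P) = 3 (b(P) = -2 + 5 = 3)
O(o, L) = 4*o (O(o, L) = 3*o + o = 4*o)
O(11, 6)*(-147) + 21 = (4*11)*(-147) + 21 = 44*(-147) + 21 = -6468 + 21 = -6447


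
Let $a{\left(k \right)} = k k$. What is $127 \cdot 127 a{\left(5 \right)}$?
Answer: $403225$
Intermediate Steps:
$a{\left(k \right)} = k^{2}$
$127 \cdot 127 a{\left(5 \right)} = 127 \cdot 127 \cdot 5^{2} = 16129 \cdot 25 = 403225$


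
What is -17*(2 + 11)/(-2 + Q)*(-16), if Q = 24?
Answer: 1768/11 ≈ 160.73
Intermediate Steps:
-17*(2 + 11)/(-2 + Q)*(-16) = -17*(2 + 11)/(-2 + 24)*(-16) = -221/22*(-16) = 1768/11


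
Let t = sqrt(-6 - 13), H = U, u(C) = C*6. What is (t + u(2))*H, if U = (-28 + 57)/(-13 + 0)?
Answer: -348/13 - 29*I*sqrt(19)/13 ≈ -26.769 - 9.7237*I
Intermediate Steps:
u(C) = 6*C
U = -29/13 (U = 29/(-13) = 29*(-1/13) = -29/13 ≈ -2.2308)
H = -29/13 ≈ -2.2308
t = I*sqrt(19) (t = sqrt(-19) = I*sqrt(19) ≈ 4.3589*I)
(t + u(2))*H = (I*sqrt(19) + 6*2)*(-29/13) = (I*sqrt(19) + 12)*(-29/13) = (12 + I*sqrt(19))*(-29/13) = -348/13 - 29*I*sqrt(19)/13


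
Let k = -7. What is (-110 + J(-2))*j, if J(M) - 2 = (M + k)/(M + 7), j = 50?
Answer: -5490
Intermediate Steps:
J(M) = 2 + (-7 + M)/(7 + M) (J(M) = 2 + (M - 7)/(M + 7) = 2 + (-7 + M)/(7 + M))
(-110 + J(-2))*j = (-110 + (7 + 3*(-2))/(7 - 2))*50 = (-110 + (7 - 6)/5)*50 = (-110 + (⅕)*1)*50 = (-110 + ⅕)*50 = -549/5*50 = -5490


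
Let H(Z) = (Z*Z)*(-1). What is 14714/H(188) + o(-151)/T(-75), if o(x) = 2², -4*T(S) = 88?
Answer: -116271/194392 ≈ -0.59813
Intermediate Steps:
T(S) = -22 (T(S) = -¼*88 = -22)
o(x) = 4
H(Z) = -Z² (H(Z) = Z²*(-1) = -Z²)
14714/H(188) + o(-151)/T(-75) = 14714/((-1*188²)) + 4/(-22) = 14714/((-1*35344)) + 4*(-1/22) = 14714/(-35344) - 2/11 = 14714*(-1/35344) - 2/11 = -7357/17672 - 2/11 = -116271/194392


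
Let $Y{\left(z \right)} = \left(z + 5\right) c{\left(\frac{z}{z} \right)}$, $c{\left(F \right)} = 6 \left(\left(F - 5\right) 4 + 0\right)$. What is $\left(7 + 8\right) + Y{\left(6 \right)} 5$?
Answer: $-5265$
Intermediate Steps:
$c{\left(F \right)} = -120 + 24 F$ ($c{\left(F \right)} = 6 \left(\left(-5 + F\right) 4 + 0\right) = 6 \left(\left(-20 + 4 F\right) + 0\right) = 6 \left(-20 + 4 F\right) = -120 + 24 F$)
$Y{\left(z \right)} = -480 - 96 z$ ($Y{\left(z \right)} = \left(z + 5\right) \left(-120 + 24 \frac{z}{z}\right) = \left(5 + z\right) \left(-120 + 24 \cdot 1\right) = \left(5 + z\right) \left(-120 + 24\right) = \left(5 + z\right) \left(-96\right) = -480 - 96 z$)
$\left(7 + 8\right) + Y{\left(6 \right)} 5 = \left(7 + 8\right) + \left(-480 - 576\right) 5 = 15 + \left(-480 - 576\right) 5 = 15 - 5280 = -5265$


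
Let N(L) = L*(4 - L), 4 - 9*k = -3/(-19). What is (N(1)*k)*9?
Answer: 219/19 ≈ 11.526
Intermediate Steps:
k = 73/171 (k = 4/9 - (-1)/(3*(-19)) = 4/9 - (-1)*(-1)/(3*19) = 4/9 - 1/9*3/19 = 4/9 - 1/57 = 73/171 ≈ 0.42690)
(N(1)*k)*9 = ((1*(4 - 1*1))*(73/171))*9 = ((1*(4 - 1))*(73/171))*9 = ((1*3)*(73/171))*9 = (3*(73/171))*9 = (73/57)*9 = 219/19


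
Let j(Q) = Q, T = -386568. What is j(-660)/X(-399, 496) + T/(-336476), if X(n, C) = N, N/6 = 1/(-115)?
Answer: 152028856/12017 ≈ 12651.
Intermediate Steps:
N = -6/115 (N = 6/(-115) = 6*(-1/115) = -6/115 ≈ -0.052174)
X(n, C) = -6/115
j(-660)/X(-399, 496) + T/(-336476) = -660/(-6/115) - 386568/(-336476) = -660*(-115/6) - 386568*(-1/336476) = 12650 + 13806/12017 = 152028856/12017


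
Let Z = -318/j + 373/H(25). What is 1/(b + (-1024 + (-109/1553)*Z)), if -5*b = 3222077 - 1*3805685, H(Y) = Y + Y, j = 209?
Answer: 16228850/1877632231547 ≈ 8.6433e-6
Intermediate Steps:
H(Y) = 2*Y
Z = 62057/10450 (Z = -318/209 + 373/((2*25)) = -318*1/209 + 373/50 = -318/209 + 373*(1/50) = -318/209 + 373/50 = 62057/10450 ≈ 5.9385)
b = 583608/5 (b = -(3222077 - 1*3805685)/5 = -(3222077 - 3805685)/5 = -⅕*(-583608) = 583608/5 ≈ 1.1672e+5)
1/(b + (-1024 + (-109/1553)*Z)) = 1/(583608/5 + (-1024 - 109/1553*(62057/10450))) = 1/(583608/5 + (-1024 - 109*1/1553*(62057/10450))) = 1/(583608/5 + (-1024 - 109/1553*62057/10450)) = 1/(583608/5 + (-1024 - 6764213/16228850)) = 1/(583608/5 - 16625106613/16228850) = 1/(1877632231547/16228850) = 16228850/1877632231547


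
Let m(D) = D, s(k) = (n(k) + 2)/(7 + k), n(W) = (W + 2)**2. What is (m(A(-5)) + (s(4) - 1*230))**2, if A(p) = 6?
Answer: 5885476/121 ≈ 48640.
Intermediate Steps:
n(W) = (2 + W)**2
s(k) = (2 + (2 + k)**2)/(7 + k) (s(k) = ((2 + k)**2 + 2)/(7 + k) = (2 + (2 + k)**2)/(7 + k))
(m(A(-5)) + (s(4) - 1*230))**2 = (6 + ((2 + (2 + 4)**2)/(7 + 4) - 1*230))**2 = (6 + ((2 + 6**2)/11 - 230))**2 = (6 + ((2 + 36)/11 - 230))**2 = (6 + ((1/11)*38 - 230))**2 = (6 + (38/11 - 230))**2 = (6 - 2492/11)**2 = (-2426/11)**2 = 5885476/121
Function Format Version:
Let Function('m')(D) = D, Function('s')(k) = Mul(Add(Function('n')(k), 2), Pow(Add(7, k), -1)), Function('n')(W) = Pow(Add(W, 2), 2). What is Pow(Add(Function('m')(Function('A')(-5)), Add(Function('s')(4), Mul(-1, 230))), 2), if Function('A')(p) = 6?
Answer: Rational(5885476, 121) ≈ 48640.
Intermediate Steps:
Function('n')(W) = Pow(Add(2, W), 2)
Function('s')(k) = Mul(Pow(Add(7, k), -1), Add(2, Pow(Add(2, k), 2))) (Function('s')(k) = Mul(Add(Pow(Add(2, k), 2), 2), Pow(Add(7, k), -1)) = Mul(Add(2, Pow(Add(2, k), 2)), Pow(Add(7, k), -1)) = Mul(Pow(Add(7, k), -1), Add(2, Pow(Add(2, k), 2))))
Pow(Add(Function('m')(Function('A')(-5)), Add(Function('s')(4), Mul(-1, 230))), 2) = Pow(Add(6, Add(Mul(Pow(Add(7, 4), -1), Add(2, Pow(Add(2, 4), 2))), Mul(-1, 230))), 2) = Pow(Add(6, Add(Mul(Pow(11, -1), Add(2, Pow(6, 2))), -230)), 2) = Pow(Add(6, Add(Mul(Rational(1, 11), Add(2, 36)), -230)), 2) = Pow(Add(6, Add(Mul(Rational(1, 11), 38), -230)), 2) = Pow(Add(6, Add(Rational(38, 11), -230)), 2) = Pow(Add(6, Rational(-2492, 11)), 2) = Pow(Rational(-2426, 11), 2) = Rational(5885476, 121)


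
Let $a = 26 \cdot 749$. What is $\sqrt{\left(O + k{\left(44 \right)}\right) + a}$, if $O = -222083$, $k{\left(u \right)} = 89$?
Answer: $2 i \sqrt{50630} \approx 450.02 i$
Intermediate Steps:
$a = 19474$
$\sqrt{\left(O + k{\left(44 \right)}\right) + a} = \sqrt{\left(-222083 + 89\right) + 19474} = \sqrt{-221994 + 19474} = \sqrt{-202520} = 2 i \sqrt{50630}$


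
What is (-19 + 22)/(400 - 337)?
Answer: 1/21 ≈ 0.047619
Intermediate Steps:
(-19 + 22)/(400 - 337) = 3/63 = 3*(1/63) = 1/21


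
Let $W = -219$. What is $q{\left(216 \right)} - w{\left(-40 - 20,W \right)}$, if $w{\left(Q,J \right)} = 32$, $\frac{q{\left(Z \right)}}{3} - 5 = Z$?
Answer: $631$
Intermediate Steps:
$q{\left(Z \right)} = 15 + 3 Z$
$q{\left(216 \right)} - w{\left(-40 - 20,W \right)} = \left(15 + 3 \cdot 216\right) - 32 = \left(15 + 648\right) - 32 = 663 - 32 = 631$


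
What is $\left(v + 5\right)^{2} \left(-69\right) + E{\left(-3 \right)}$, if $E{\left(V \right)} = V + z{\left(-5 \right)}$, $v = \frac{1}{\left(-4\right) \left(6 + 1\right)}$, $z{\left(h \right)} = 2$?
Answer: $- \frac{1333933}{784} \approx -1701.4$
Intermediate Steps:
$v = - \frac{1}{28}$ ($v = \frac{1}{\left(-4\right) 7} = \frac{1}{-28} = - \frac{1}{28} \approx -0.035714$)
$E{\left(V \right)} = 2 + V$ ($E{\left(V \right)} = V + 2 = 2 + V$)
$\left(v + 5\right)^{2} \left(-69\right) + E{\left(-3 \right)} = \left(- \frac{1}{28} + 5\right)^{2} \left(-69\right) + \left(2 - 3\right) = \left(\frac{139}{28}\right)^{2} \left(-69\right) - 1 = \frac{19321}{784} \left(-69\right) - 1 = - \frac{1333149}{784} - 1 = - \frac{1333933}{784}$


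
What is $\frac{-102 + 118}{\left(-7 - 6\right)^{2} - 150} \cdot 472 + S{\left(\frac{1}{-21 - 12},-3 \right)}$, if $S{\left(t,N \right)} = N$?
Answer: $\frac{7495}{19} \approx 394.47$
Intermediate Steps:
$\frac{-102 + 118}{\left(-7 - 6\right)^{2} - 150} \cdot 472 + S{\left(\frac{1}{-21 - 12},-3 \right)} = \frac{-102 + 118}{\left(-7 - 6\right)^{2} - 150} \cdot 472 - 3 = \frac{16}{\left(-13\right)^{2} - 150} \cdot 472 - 3 = \frac{16}{169 - 150} \cdot 472 - 3 = \frac{16}{19} \cdot 472 - 3 = \frac{7552}{19} - 3 = \frac{7495}{19}$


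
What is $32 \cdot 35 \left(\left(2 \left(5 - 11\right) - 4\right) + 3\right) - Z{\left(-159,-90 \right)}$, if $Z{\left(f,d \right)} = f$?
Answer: $-14401$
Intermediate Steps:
$32 \cdot 35 \left(\left(2 \left(5 - 11\right) - 4\right) + 3\right) - Z{\left(-159,-90 \right)} = 32 \cdot 35 \left(\left(2 \left(5 - 11\right) - 4\right) + 3\right) - -159 = 1120 \left(\left(2 \left(5 - 11\right) - 4\right) + 3\right) + 159 = 1120 \left(\left(2 \left(-6\right) - 4\right) + 3\right) + 159 = 1120 \left(\left(-12 - 4\right) + 3\right) + 159 = 1120 \left(-16 + 3\right) + 159 = 1120 \left(-13\right) + 159 = -14560 + 159 = -14401$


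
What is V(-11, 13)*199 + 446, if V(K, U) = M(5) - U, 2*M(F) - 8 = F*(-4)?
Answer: -3335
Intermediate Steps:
M(F) = 4 - 2*F (M(F) = 4 + (F*(-4))/2 = 4 + (-4*F)/2 = 4 - 2*F)
V(K, U) = -6 - U (V(K, U) = (4 - 2*5) - U = (4 - 10) - U = -6 - U)
V(-11, 13)*199 + 446 = (-6 - 1*13)*199 + 446 = (-6 - 13)*199 + 446 = -19*199 + 446 = -3781 + 446 = -3335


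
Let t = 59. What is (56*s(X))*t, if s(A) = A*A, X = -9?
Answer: 267624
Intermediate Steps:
s(A) = A²
(56*s(X))*t = (56*(-9)²)*59 = (56*81)*59 = 4536*59 = 267624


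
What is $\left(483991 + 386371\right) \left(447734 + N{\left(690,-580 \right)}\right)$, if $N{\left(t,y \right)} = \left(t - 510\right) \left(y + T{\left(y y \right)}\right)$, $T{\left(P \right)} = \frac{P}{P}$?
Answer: $298981532068$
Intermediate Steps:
$T{\left(P \right)} = 1$
$N{\left(t,y \right)} = \left(1 + y\right) \left(-510 + t\right)$ ($N{\left(t,y \right)} = \left(t - 510\right) \left(y + 1\right) = \left(-510 + t\right) \left(1 + y\right) = \left(1 + y\right) \left(-510 + t\right)$)
$\left(483991 + 386371\right) \left(447734 + N{\left(690,-580 \right)}\right) = \left(483991 + 386371\right) \left(447734 + \left(-510 + 690 - -295800 + 690 \left(-580\right)\right)\right) = 870362 \left(447734 + \left(-510 + 690 + 295800 - 400200\right)\right) = 870362 \left(447734 - 104220\right) = 870362 \cdot 343514 = 298981532068$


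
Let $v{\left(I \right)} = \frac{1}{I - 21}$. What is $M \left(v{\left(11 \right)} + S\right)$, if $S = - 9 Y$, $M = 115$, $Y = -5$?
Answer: $\frac{10327}{2} \approx 5163.5$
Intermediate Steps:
$v{\left(I \right)} = \frac{1}{-21 + I}$
$S = 45$ ($S = \left(-9\right) \left(-5\right) = 45$)
$M \left(v{\left(11 \right)} + S\right) = 115 \left(\frac{1}{-21 + 11} + 45\right) = 115 \left(\frac{1}{-10} + 45\right) = 115 \left(- \frac{1}{10} + 45\right) = 115 \cdot \frac{449}{10} = \frac{10327}{2}$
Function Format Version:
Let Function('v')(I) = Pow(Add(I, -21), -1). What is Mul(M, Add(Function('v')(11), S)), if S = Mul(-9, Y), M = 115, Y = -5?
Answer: Rational(10327, 2) ≈ 5163.5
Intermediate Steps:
Function('v')(I) = Pow(Add(-21, I), -1)
S = 45 (S = Mul(-9, -5) = 45)
Mul(M, Add(Function('v')(11), S)) = Mul(115, Add(Pow(Add(-21, 11), -1), 45)) = Mul(115, Add(Pow(-10, -1), 45)) = Mul(115, Add(Rational(-1, 10), 45)) = Mul(115, Rational(449, 10)) = Rational(10327, 2)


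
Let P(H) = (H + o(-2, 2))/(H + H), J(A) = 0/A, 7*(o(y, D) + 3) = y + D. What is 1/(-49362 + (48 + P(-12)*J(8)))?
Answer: -1/49314 ≈ -2.0278e-5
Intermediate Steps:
o(y, D) = -3 + D/7 + y/7 (o(y, D) = -3 + (y + D)/7 = -3 + (D + y)/7 = -3 + (D/7 + y/7) = -3 + D/7 + y/7)
J(A) = 0
P(H) = (-3 + H)/(2*H) (P(H) = (H + (-3 + (⅐)*2 + (⅐)*(-2)))/(H + H) = (H + (-3 + 2/7 - 2/7))/((2*H)) = (H - 3)*(1/(2*H)) = (-3 + H)*(1/(2*H)) = (-3 + H)/(2*H))
1/(-49362 + (48 + P(-12)*J(8))) = 1/(-49362 + (48 + ((½)*(-3 - 12)/(-12))*0)) = 1/(-49362 + (48 + ((½)*(-1/12)*(-15))*0)) = 1/(-49362 + (48 + (5/8)*0)) = 1/(-49362 + (48 + 0)) = 1/(-49362 + 48) = 1/(-49314) = -1/49314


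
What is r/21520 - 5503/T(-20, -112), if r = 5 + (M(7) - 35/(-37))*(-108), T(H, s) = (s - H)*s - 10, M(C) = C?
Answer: -2353329709/4098247280 ≈ -0.57423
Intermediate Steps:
T(H, s) = -10 + s*(s - H) (T(H, s) = s*(s - H) - 10 = -10 + s*(s - H))
r = -31567/37 (r = 5 + (7 - 35/(-37))*(-108) = 5 + (7 - 35*(-1)/37)*(-108) = 5 + (7 - 1*(-35/37))*(-108) = 5 + (7 + 35/37)*(-108) = 5 + (294/37)*(-108) = 5 - 31752/37 = -31567/37 ≈ -853.16)
r/21520 - 5503/T(-20, -112) = -31567/37/21520 - 5503/(-10 + (-112)² - 1*(-20)*(-112)) = -31567/37*1/21520 - 5503/(-10 + 12544 - 2240) = -31567/796240 - 5503/10294 = -2353329709/4098247280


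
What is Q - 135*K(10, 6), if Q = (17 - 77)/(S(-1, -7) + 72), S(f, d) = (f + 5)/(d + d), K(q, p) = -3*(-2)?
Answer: -203520/251 ≈ -810.84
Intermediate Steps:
K(q, p) = 6
S(f, d) = (5 + f)/(2*d) (S(f, d) = (5 + f)/((2*d)) = (5 + f)*(1/(2*d)) = (5 + f)/(2*d))
Q = -210/251 (Q = (17 - 77)/((1/2)*(5 - 1)/(-7) + 72) = -60/((1/2)*(-1/7)*4 + 72) = -60/(-2/7 + 72) = -60/502/7 = -60*7/502 = -210/251 ≈ -0.83665)
Q - 135*K(10, 6) = -210/251 - 135*6 = -210/251 - 810 = -203520/251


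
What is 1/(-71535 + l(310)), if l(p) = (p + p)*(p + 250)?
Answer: 1/275665 ≈ 3.6276e-6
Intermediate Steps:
l(p) = 2*p*(250 + p) (l(p) = (2*p)*(250 + p) = 2*p*(250 + p))
1/(-71535 + l(310)) = 1/(-71535 + 2*310*(250 + 310)) = 1/(-71535 + 2*310*560) = 1/(-71535 + 347200) = 1/275665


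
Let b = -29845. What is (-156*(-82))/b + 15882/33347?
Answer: 47423466/995241215 ≈ 0.047650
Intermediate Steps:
(-156*(-82))/b + 15882/33347 = -156*(-82)/(-29845) + 15882/33347 = 12792*(-1/29845) + 15882*(1/33347) = -12792/29845 + 15882/33347 = 47423466/995241215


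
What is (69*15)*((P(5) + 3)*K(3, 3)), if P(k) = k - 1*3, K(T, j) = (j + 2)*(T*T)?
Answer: 232875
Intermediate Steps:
K(T, j) = T²*(2 + j) (K(T, j) = (2 + j)*T² = T²*(2 + j))
P(k) = -3 + k (P(k) = k - 3 = -3 + k)
(69*15)*((P(5) + 3)*K(3, 3)) = (69*15)*(((-3 + 5) + 3)*(3²*(2 + 3))) = 1035*((2 + 3)*(9*5)) = 1035*(5*45) = 1035*225 = 232875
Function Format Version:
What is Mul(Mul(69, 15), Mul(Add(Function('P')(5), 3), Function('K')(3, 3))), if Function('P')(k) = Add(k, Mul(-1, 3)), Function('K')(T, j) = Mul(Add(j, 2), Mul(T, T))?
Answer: 232875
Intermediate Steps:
Function('K')(T, j) = Mul(Pow(T, 2), Add(2, j)) (Function('K')(T, j) = Mul(Add(2, j), Pow(T, 2)) = Mul(Pow(T, 2), Add(2, j)))
Function('P')(k) = Add(-3, k) (Function('P')(k) = Add(k, -3) = Add(-3, k))
Mul(Mul(69, 15), Mul(Add(Function('P')(5), 3), Function('K')(3, 3))) = Mul(Mul(69, 15), Mul(Add(Add(-3, 5), 3), Mul(Pow(3, 2), Add(2, 3)))) = Mul(1035, Mul(Add(2, 3), Mul(9, 5))) = Mul(1035, Mul(5, 45)) = Mul(1035, 225) = 232875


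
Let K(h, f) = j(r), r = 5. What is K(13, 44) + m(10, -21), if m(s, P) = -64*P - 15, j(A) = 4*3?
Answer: 1341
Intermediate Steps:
j(A) = 12
K(h, f) = 12
m(s, P) = -15 - 64*P
K(13, 44) + m(10, -21) = 12 + (-15 - 64*(-21)) = 12 + (-15 + 1344) = 12 + 1329 = 1341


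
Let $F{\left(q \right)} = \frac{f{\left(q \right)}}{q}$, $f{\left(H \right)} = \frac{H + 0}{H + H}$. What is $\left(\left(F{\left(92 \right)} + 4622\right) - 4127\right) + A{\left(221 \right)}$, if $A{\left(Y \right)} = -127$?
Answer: $\frac{67713}{184} \approx 368.01$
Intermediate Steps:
$f{\left(H \right)} = \frac{1}{2}$ ($f{\left(H \right)} = \frac{H}{2 H} = H \frac{1}{2 H} = \frac{1}{2}$)
$F{\left(q \right)} = \frac{1}{2 q}$
$\left(\left(F{\left(92 \right)} + 4622\right) - 4127\right) + A{\left(221 \right)} = \left(\left(\frac{1}{2 \cdot 92} + 4622\right) - 4127\right) - 127 = \left(\left(\frac{1}{2} \cdot \frac{1}{92} + 4622\right) - 4127\right) - 127 = \left(\left(\frac{1}{184} + 4622\right) - 4127\right) - 127 = \left(\frac{850449}{184} - 4127\right) - 127 = \frac{91081}{184} - 127 = \frac{67713}{184}$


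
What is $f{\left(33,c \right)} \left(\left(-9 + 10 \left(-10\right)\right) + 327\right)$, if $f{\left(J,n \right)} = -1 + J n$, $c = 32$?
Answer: $229990$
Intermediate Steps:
$f{\left(33,c \right)} \left(\left(-9 + 10 \left(-10\right)\right) + 327\right) = \left(-1 + 33 \cdot 32\right) \left(\left(-9 + 10 \left(-10\right)\right) + 327\right) = \left(-1 + 1056\right) \left(\left(-9 - 100\right) + 327\right) = 1055 \left(-109 + 327\right) = 1055 \cdot 218 = 229990$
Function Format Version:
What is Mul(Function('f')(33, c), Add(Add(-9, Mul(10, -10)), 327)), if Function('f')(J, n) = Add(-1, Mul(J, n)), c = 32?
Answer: 229990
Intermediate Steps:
Mul(Function('f')(33, c), Add(Add(-9, Mul(10, -10)), 327)) = Mul(Add(-1, Mul(33, 32)), Add(Add(-9, Mul(10, -10)), 327)) = Mul(Add(-1, 1056), Add(Add(-9, -100), 327)) = Mul(1055, Add(-109, 327)) = Mul(1055, 218) = 229990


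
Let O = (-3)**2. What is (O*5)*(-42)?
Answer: -1890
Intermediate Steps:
O = 9
(O*5)*(-42) = (9*5)*(-42) = 45*(-42) = -1890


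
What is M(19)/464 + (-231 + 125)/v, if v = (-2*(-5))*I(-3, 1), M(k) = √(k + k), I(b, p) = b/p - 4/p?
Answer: 53/35 + √38/464 ≈ 1.5276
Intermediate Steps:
I(b, p) = -4/p + b/p
M(k) = √2*√k (M(k) = √(2*k) = √2*√k)
v = -70 (v = (-2*(-5))*((-4 - 3)/1) = 10*(1*(-7)) = 10*(-7) = -70)
M(19)/464 + (-231 + 125)/v = (√2*√19)/464 + (-231 + 125)/(-70) = √38*(1/464) - 106*(-1/70) = √38/464 + 53/35 = 53/35 + √38/464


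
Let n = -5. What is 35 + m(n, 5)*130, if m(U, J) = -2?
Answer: -225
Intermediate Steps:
35 + m(n, 5)*130 = 35 - 2*130 = 35 - 260 = -225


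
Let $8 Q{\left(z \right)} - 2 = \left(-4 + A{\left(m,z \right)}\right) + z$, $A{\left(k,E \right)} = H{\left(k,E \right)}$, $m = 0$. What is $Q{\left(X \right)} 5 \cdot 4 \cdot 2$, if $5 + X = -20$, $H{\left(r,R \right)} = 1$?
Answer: $-130$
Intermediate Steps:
$X = -25$ ($X = -5 - 20 = -25$)
$A{\left(k,E \right)} = 1$
$Q{\left(z \right)} = - \frac{1}{8} + \frac{z}{8}$ ($Q{\left(z \right)} = \frac{1}{4} + \frac{\left(-4 + 1\right) + z}{8} = \frac{1}{4} + \frac{-3 + z}{8} = \frac{1}{4} + \left(- \frac{3}{8} + \frac{z}{8}\right) = - \frac{1}{8} + \frac{z}{8}$)
$Q{\left(X \right)} 5 \cdot 4 \cdot 2 = \left(- \frac{1}{8} + \frac{1}{8} \left(-25\right)\right) 5 \cdot 4 \cdot 2 = \left(- \frac{1}{8} - \frac{25}{8}\right) 20 \cdot 2 = \left(- \frac{13}{4}\right) 40 = -130$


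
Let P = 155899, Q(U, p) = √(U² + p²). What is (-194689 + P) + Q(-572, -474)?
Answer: -38790 + 2*√137965 ≈ -38047.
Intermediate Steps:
(-194689 + P) + Q(-572, -474) = (-194689 + 155899) + √((-572)² + (-474)²) = -38790 + √(327184 + 224676) = -38790 + √551860 = -38790 + 2*√137965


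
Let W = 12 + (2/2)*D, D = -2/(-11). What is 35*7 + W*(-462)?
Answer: -5383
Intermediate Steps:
D = 2/11 (D = -2*(-1/11) = 2/11 ≈ 0.18182)
W = 134/11 (W = 12 + (2/2)*(2/11) = 12 + (2*(1/2))*(2/11) = 12 + 1*(2/11) = 12 + 2/11 = 134/11 ≈ 12.182)
35*7 + W*(-462) = 35*7 + (134/11)*(-462) = 245 - 5628 = -5383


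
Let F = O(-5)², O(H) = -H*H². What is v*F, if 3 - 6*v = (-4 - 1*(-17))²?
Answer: -1296875/3 ≈ -4.3229e+5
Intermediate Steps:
O(H) = -H³
v = -83/3 (v = ½ - (-4 - 1*(-17))²/6 = ½ - (-4 + 17)²/6 = ½ - ⅙*13² = ½ - ⅙*169 = ½ - 169/6 = -83/3 ≈ -27.667)
F = 15625 (F = (-1*(-5)³)² = (-1*(-125))² = 125² = 15625)
v*F = -83/3*15625 = -1296875/3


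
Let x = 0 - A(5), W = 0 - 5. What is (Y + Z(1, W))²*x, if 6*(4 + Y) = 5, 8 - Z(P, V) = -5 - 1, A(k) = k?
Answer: -21125/36 ≈ -586.81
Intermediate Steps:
W = -5
Z(P, V) = 14 (Z(P, V) = 8 - (-5 - 1) = 8 - 1*(-6) = 8 + 6 = 14)
Y = -19/6 (Y = -4 + (⅙)*5 = -4 + ⅚ = -19/6 ≈ -3.1667)
x = -5 (x = 0 - 1*5 = 0 - 5 = -5)
(Y + Z(1, W))²*x = (-19/6 + 14)²*(-5) = (65/6)²*(-5) = (4225/36)*(-5) = -21125/36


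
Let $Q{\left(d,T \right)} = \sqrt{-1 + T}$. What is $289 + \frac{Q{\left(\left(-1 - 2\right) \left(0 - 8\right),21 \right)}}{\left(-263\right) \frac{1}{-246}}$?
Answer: $289 + \frac{492 \sqrt{5}}{263} \approx 293.18$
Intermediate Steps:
$289 + \frac{Q{\left(\left(-1 - 2\right) \left(0 - 8\right),21 \right)}}{\left(-263\right) \frac{1}{-246}} = 289 + \frac{\sqrt{-1 + 21}}{\left(-263\right) \frac{1}{-246}} = 289 + \frac{\sqrt{20}}{\left(-263\right) \left(- \frac{1}{246}\right)} = 289 + \frac{2 \sqrt{5}}{\frac{263}{246}} = 289 + 2 \sqrt{5} \cdot \frac{246}{263} = 289 + \frac{492 \sqrt{5}}{263}$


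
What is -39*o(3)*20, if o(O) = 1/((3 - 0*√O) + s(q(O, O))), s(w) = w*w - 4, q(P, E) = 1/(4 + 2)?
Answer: 5616/7 ≈ 802.29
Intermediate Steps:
q(P, E) = ⅙ (q(P, E) = 1/6 = ⅙)
s(w) = -4 + w² (s(w) = w² - 4 = -4 + w²)
o(O) = -36/35 (o(O) = 1/((3 - 0*√O) + (-4 + (⅙)²)) = 1/((3 - 1*0) + (-4 + 1/36)) = 1/((3 + 0) - 143/36) = 1/(3 - 143/36) = 1/(-35/36) = -36/35)
-39*o(3)*20 = -(-1404)*20/35 = -39*(-144/7) = 5616/7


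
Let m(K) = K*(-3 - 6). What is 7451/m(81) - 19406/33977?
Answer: -267309601/24769233 ≈ -10.792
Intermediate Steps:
m(K) = -9*K (m(K) = K*(-9) = -9*K)
7451/m(81) - 19406/33977 = 7451/((-9*81)) - 19406/33977 = 7451/(-729) - 19406*1/33977 = 7451*(-1/729) - 19406/33977 = -7451/729 - 19406/33977 = -267309601/24769233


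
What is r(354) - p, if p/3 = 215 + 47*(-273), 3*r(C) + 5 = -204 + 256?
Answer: 113591/3 ≈ 37864.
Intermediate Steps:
r(C) = 47/3 (r(C) = -5/3 + (-204 + 256)/3 = -5/3 + (⅓)*52 = -5/3 + 52/3 = 47/3)
p = -37848 (p = 3*(215 + 47*(-273)) = 3*(215 - 12831) = 3*(-12616) = -37848)
r(354) - p = 47/3 - 1*(-37848) = 47/3 + 37848 = 113591/3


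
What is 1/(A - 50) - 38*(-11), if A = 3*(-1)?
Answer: 22153/53 ≈ 417.98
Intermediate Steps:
A = -3
1/(A - 50) - 38*(-11) = 1/(-3 - 50) - 38*(-11) = 1/(-53) + 418 = -1/53 + 418 = 22153/53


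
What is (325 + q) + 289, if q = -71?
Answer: 543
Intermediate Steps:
(325 + q) + 289 = (325 - 71) + 289 = 254 + 289 = 543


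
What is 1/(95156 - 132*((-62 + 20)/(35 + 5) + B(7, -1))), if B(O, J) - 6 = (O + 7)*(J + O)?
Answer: 5/417073 ≈ 1.1988e-5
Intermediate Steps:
B(O, J) = 6 + (7 + O)*(J + O) (B(O, J) = 6 + (O + 7)*(J + O) = 6 + (7 + O)*(J + O))
1/(95156 - 132*((-62 + 20)/(35 + 5) + B(7, -1))) = 1/(95156 - 132*((-62 + 20)/(35 + 5) + (6 + 7² + 7*(-1) + 7*7 - 1*7))) = 1/(95156 - 132*(-42/40 + (6 + 49 - 7 + 49 - 7))) = 1/(95156 - 132*(-42*1/40 + 90)) = 1/(95156 - 132*(-21/20 + 90)) = 1/(95156 - 132*1779/20) = 1/(95156 - 58707/5) = 1/(417073/5) = 5/417073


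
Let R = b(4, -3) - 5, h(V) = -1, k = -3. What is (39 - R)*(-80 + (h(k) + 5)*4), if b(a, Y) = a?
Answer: -2560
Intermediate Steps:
R = -1 (R = 4 - 5 = -1)
(39 - R)*(-80 + (h(k) + 5)*4) = (39 - 1*(-1))*(-80 + (-1 + 5)*4) = (39 + 1)*(-80 + 4*4) = 40*(-80 + 16) = 40*(-64) = -2560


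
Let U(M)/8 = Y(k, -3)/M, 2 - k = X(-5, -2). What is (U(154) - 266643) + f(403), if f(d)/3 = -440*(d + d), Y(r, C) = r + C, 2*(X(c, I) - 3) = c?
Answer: -102453357/77 ≈ -1.3306e+6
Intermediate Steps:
X(c, I) = 3 + c/2
k = 3/2 (k = 2 - (3 + (1/2)*(-5)) = 2 - (3 - 5/2) = 2 - 1*1/2 = 2 - 1/2 = 3/2 ≈ 1.5000)
Y(r, C) = C + r
f(d) = -2640*d (f(d) = 3*(-440*(d + d)) = 3*(-880*d) = -2640*d)
U(M) = -12/M (U(M) = 8*((-3 + 3/2)/M) = 8*(-3/(2*M)) = -12/M)
(U(154) - 266643) + f(403) = (-12/154 - 266643) - 2640*403 = (-12*1/154 - 266643) - 1063920 = (-6/77 - 266643) - 1063920 = -20531517/77 - 1063920 = -102453357/77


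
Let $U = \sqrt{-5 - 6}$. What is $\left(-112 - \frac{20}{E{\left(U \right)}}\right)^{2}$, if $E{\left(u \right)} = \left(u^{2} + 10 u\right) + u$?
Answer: $\frac{8 \left(- 951695 i + 186648 \sqrt{11}\right)}{121 \left(\sqrt{11} - 5 i\right)} \approx 12510.0 - 112.41 i$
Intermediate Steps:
$U = i \sqrt{11}$ ($U = \sqrt{-11} = i \sqrt{11} \approx 3.3166 i$)
$E{\left(u \right)} = u^{2} + 11 u$
$\left(-112 - \frac{20}{E{\left(U \right)}}\right)^{2} = \left(-112 - \frac{20}{i \sqrt{11} \left(11 + i \sqrt{11}\right)}\right)^{2} = \left(-112 - 20 \left(- \frac{i \sqrt{11}}{11 \left(11 + i \sqrt{11}\right)}\right)\right)^{2} = \left(-112 + \frac{20 i \sqrt{11}}{11 \left(11 + i \sqrt{11}\right)}\right)^{2}$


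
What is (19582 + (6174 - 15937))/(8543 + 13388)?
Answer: 9819/21931 ≈ 0.44772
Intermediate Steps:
(19582 + (6174 - 15937))/(8543 + 13388) = (19582 - 9763)/21931 = 9819*(1/21931) = 9819/21931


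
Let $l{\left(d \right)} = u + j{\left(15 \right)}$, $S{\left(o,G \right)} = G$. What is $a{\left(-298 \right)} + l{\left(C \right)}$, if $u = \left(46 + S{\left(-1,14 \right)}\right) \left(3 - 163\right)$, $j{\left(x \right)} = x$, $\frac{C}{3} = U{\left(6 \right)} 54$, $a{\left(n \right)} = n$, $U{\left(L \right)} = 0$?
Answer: $-9883$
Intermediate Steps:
$C = 0$ ($C = 3 \cdot 0 \cdot 54 = 3 \cdot 0 = 0$)
$u = -9600$ ($u = \left(46 + 14\right) \left(3 - 163\right) = 60 \left(-160\right) = -9600$)
$l{\left(d \right)} = -9585$ ($l{\left(d \right)} = -9600 + 15 = -9585$)
$a{\left(-298 \right)} + l{\left(C \right)} = -298 - 9585 = -9883$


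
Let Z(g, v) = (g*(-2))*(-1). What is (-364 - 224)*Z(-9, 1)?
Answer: 10584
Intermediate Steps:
Z(g, v) = 2*g (Z(g, v) = -2*g*(-1) = 2*g)
(-364 - 224)*Z(-9, 1) = (-364 - 224)*(2*(-9)) = -588*(-18) = 10584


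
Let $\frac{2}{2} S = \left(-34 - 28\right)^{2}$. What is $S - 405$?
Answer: $3439$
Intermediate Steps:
$S = 3844$ ($S = \left(-34 - 28\right)^{2} = \left(-62\right)^{2} = 3844$)
$S - 405 = 3844 - 405 = 3439$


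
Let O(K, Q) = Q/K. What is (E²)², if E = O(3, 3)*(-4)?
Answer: 256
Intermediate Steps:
E = -4 (E = (3/3)*(-4) = (3*(⅓))*(-4) = 1*(-4) = -4)
(E²)² = ((-4)²)² = 16² = 256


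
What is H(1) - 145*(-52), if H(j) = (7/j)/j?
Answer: 7547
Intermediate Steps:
H(j) = 7/j²
H(1) - 145*(-52) = 7/1² - 145*(-52) = 7*1 + 7540 = 7 + 7540 = 7547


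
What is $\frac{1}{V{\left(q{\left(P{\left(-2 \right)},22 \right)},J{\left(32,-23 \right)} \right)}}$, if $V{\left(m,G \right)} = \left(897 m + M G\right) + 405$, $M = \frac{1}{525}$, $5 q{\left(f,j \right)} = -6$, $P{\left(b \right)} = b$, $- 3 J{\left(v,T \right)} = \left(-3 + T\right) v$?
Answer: $- \frac{1575}{1056623} \approx -0.0014906$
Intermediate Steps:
$J{\left(v,T \right)} = - \frac{v \left(-3 + T\right)}{3}$ ($J{\left(v,T \right)} = - \frac{\left(-3 + T\right) v}{3} = - \frac{v \left(-3 + T\right)}{3}$)
$q{\left(f,j \right)} = - \frac{6}{5}$ ($q{\left(f,j \right)} = \frac{1}{5} \left(-6\right) = - \frac{6}{5}$)
$M = \frac{1}{525} \approx 0.0019048$
$V{\left(m,G \right)} = 405 + 897 m + \frac{G}{525}$ ($V{\left(m,G \right)} = \left(897 m + \frac{G}{525}\right) + 405 = 405 + 897 m + \frac{G}{525}$)
$\frac{1}{V{\left(q{\left(P{\left(-2 \right)},22 \right)},J{\left(32,-23 \right)} \right)}} = \frac{1}{405 + 897 \left(- \frac{6}{5}\right) + \frac{\frac{1}{3} \cdot 32 \left(3 - -23\right)}{525}} = \frac{1}{405 - \frac{5382}{5} + \frac{\frac{1}{3} \cdot 32 \left(3 + 23\right)}{525}} = \frac{1}{405 - \frac{5382}{5} + \frac{\frac{1}{3} \cdot 32 \cdot 26}{525}} = \frac{1}{405 - \frac{5382}{5} + \frac{1}{525} \cdot \frac{832}{3}} = \frac{1}{405 - \frac{5382}{5} + \frac{832}{1575}} = \frac{1}{- \frac{1056623}{1575}} = - \frac{1575}{1056623}$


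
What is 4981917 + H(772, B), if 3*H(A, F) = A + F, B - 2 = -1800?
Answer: 4981575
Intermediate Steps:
B = -1798 (B = 2 - 1800 = -1798)
H(A, F) = A/3 + F/3 (H(A, F) = (A + F)/3 = A/3 + F/3)
4981917 + H(772, B) = 4981917 + ((1/3)*772 + (1/3)*(-1798)) = 4981917 + (772/3 - 1798/3) = 4981917 - 342 = 4981575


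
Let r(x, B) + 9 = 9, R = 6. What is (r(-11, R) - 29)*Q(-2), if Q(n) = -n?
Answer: -58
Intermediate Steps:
r(x, B) = 0 (r(x, B) = -9 + 9 = 0)
(r(-11, R) - 29)*Q(-2) = (0 - 29)*(-1*(-2)) = -29*2 = -58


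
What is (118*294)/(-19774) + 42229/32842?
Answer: -152159209/324708854 ≈ -0.46860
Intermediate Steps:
(118*294)/(-19774) + 42229/32842 = 34692*(-1/19774) + 42229*(1/32842) = -17346/9887 + 42229/32842 = -152159209/324708854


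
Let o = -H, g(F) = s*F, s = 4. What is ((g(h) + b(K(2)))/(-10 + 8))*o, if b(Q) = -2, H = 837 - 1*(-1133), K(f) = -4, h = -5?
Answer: -21670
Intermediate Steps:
H = 1970 (H = 837 + 1133 = 1970)
g(F) = 4*F
o = -1970 (o = -1*1970 = -1970)
((g(h) + b(K(2)))/(-10 + 8))*o = ((4*(-5) - 2)/(-10 + 8))*(-1970) = ((-20 - 2)/(-2))*(-1970) = -22*(-1/2)*(-1970) = 11*(-1970) = -21670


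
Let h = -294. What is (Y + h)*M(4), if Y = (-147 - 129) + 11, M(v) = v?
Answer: -2236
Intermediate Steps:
Y = -265 (Y = -276 + 11 = -265)
(Y + h)*M(4) = (-265 - 294)*4 = -559*4 = -2236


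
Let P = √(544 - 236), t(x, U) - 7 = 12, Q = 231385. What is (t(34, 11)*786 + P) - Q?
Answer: -216451 + 2*√77 ≈ -2.1643e+5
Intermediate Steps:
t(x, U) = 19 (t(x, U) = 7 + 12 = 19)
P = 2*√77 (P = √308 = 2*√77 ≈ 17.550)
(t(34, 11)*786 + P) - Q = (19*786 + 2*√77) - 1*231385 = (14934 + 2*√77) - 231385 = -216451 + 2*√77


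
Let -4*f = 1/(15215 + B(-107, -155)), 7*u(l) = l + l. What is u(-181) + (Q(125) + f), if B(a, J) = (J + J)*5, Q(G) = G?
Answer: 28040573/382620 ≈ 73.286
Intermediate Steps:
u(l) = 2*l/7 (u(l) = (l + l)/7 = (2*l)/7 = 2*l/7)
B(a, J) = 10*J (B(a, J) = (2*J)*5 = 10*J)
f = -1/54660 (f = -1/(4*(15215 + 10*(-155))) = -1/(4*(15215 - 1550)) = -1/4/13665 = -1/4*1/13665 = -1/54660 ≈ -1.8295e-5)
u(-181) + (Q(125) + f) = (2/7)*(-181) + (125 - 1/54660) = -362/7 + 6832499/54660 = 28040573/382620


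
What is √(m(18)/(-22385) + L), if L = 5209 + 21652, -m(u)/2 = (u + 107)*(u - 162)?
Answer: √4449231389/407 ≈ 163.89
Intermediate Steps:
m(u) = -2*(-162 + u)*(107 + u) (m(u) = -2*(u + 107)*(u - 162) = -2*(107 + u)*(-162 + u) = -2*(-162 + u)*(107 + u))
L = 26861
√(m(18)/(-22385) + L) = √((34668 - 2*18² + 110*18)/(-22385) + 26861) = √((34668 - 2*324 + 1980)*(-1/22385) + 26861) = √((34668 - 648 + 1980)*(-1/22385) + 26861) = √(36000*(-1/22385) + 26861) = √(-7200/4477 + 26861) = √(120249497/4477) = √4449231389/407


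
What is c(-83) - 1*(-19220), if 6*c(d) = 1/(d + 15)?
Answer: 7841759/408 ≈ 19220.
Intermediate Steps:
c(d) = 1/(6*(15 + d)) (c(d) = 1/(6*(d + 15)) = 1/(6*(15 + d)))
c(-83) - 1*(-19220) = 1/(6*(15 - 83)) - 1*(-19220) = (⅙)/(-68) + 19220 = (⅙)*(-1/68) + 19220 = -1/408 + 19220 = 7841759/408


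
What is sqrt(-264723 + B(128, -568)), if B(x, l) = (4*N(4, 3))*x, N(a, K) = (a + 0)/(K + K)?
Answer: I*sqrt(2379435)/3 ≈ 514.18*I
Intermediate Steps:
N(a, K) = a/(2*K) (N(a, K) = a/((2*K)) = a*(1/(2*K)) = a/(2*K))
B(x, l) = 8*x/3 (B(x, l) = (4*((1/2)*4/3))*x = (4*((1/2)*4*(1/3)))*x = (4*(2/3))*x = 8*x/3)
sqrt(-264723 + B(128, -568)) = sqrt(-264723 + (8/3)*128) = sqrt(-264723 + 1024/3) = sqrt(-793145/3) = I*sqrt(2379435)/3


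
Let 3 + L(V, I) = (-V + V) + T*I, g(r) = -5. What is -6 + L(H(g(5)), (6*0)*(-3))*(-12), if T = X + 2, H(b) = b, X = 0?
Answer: 30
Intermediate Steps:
T = 2 (T = 0 + 2 = 2)
L(V, I) = -3 + 2*I (L(V, I) = -3 + ((-V + V) + 2*I) = -3 + (0 + 2*I) = -3 + 2*I)
-6 + L(H(g(5)), (6*0)*(-3))*(-12) = -6 + (-3 + 2*((6*0)*(-3)))*(-12) = -6 + (-3 + 2*(0*(-3)))*(-12) = -6 + (-3 + 2*0)*(-12) = -6 + (-3 + 0)*(-12) = -6 - 3*(-12) = -6 + 36 = 30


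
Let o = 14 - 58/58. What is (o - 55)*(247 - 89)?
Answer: -6636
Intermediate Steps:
o = 13 (o = 14 - 58/58 = 14 - 1*1 = 14 - 1 = 13)
(o - 55)*(247 - 89) = (13 - 55)*(247 - 89) = -42*158 = -6636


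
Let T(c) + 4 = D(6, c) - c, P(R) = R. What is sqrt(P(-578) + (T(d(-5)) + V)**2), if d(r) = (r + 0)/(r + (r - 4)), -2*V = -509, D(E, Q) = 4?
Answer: sqrt(3136519)/7 ≈ 253.00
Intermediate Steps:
V = 509/2 (V = -1/2*(-509) = 509/2 ≈ 254.50)
d(r) = r/(-4 + 2*r) (d(r) = r/(r + (-4 + r)) = r/(-4 + 2*r))
T(c) = -c (T(c) = -4 + (4 - c) = -c)
sqrt(P(-578) + (T(d(-5)) + V)**2) = sqrt(-578 + (-(-5)/(2*(-2 - 5)) + 509/2)**2) = sqrt(-578 + (-(-5)/(2*(-7)) + 509/2)**2) = sqrt(-578 + (-(-5)*(-1)/(2*7) + 509/2)**2) = sqrt(-578 + (-1*5/14 + 509/2)**2) = sqrt(-578 + (-5/14 + 509/2)**2) = sqrt(-578 + (1779/7)**2) = sqrt(-578 + 3164841/49) = sqrt(3136519/49) = sqrt(3136519)/7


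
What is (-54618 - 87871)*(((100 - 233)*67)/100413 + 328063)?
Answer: -4693841448297812/100413 ≈ -4.6745e+10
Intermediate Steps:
(-54618 - 87871)*(((100 - 233)*67)/100413 + 328063) = -142489*(-133*67*(1/100413) + 328063) = -142489*(-8911*1/100413 + 328063) = -142489*(-8911/100413 + 328063) = -142489*32941781108/100413 = -4693841448297812/100413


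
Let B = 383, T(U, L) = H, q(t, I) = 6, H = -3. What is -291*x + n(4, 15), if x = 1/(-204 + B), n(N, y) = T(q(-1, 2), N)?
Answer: -828/179 ≈ -4.6257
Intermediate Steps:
T(U, L) = -3
n(N, y) = -3
x = 1/179 (x = 1/(-204 + 383) = 1/179 ≈ 0.0055866)
-291*x + n(4, 15) = -291*1/179 - 3 = -291/179 - 3 = -828/179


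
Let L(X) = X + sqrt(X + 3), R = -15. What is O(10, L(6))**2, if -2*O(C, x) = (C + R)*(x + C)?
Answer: 9025/4 ≈ 2256.3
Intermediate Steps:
L(X) = X + sqrt(3 + X)
O(C, x) = -(-15 + C)*(C + x)/2 (O(C, x) = -(C - 15)*(x + C)/2 = -(-15 + C)*(C + x)/2)
O(10, L(6))**2 = (-1/2*10**2 + (15/2)*10 + 15*(6 + sqrt(3 + 6))/2 - 1/2*10*(6 + sqrt(3 + 6)))**2 = (-1/2*100 + 75 + 15*(6 + sqrt(9))/2 - 1/2*10*(6 + sqrt(9)))**2 = (-50 + 75 + 15*(6 + 3)/2 - 1/2*10*(6 + 3))**2 = (-50 + 75 + (15/2)*9 - 1/2*10*9)**2 = (-50 + 75 + 135/2 - 45)**2 = (95/2)**2 = 9025/4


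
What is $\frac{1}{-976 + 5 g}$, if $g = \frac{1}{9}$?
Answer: $- \frac{9}{8779} \approx -0.0010252$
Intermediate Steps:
$g = \frac{1}{9} \approx 0.11111$
$\frac{1}{-976 + 5 g} = \frac{1}{-976 + 5 \cdot \frac{1}{9}} = \frac{1}{-976 + \frac{5}{9}} = \frac{1}{- \frac{8779}{9}} = - \frac{9}{8779}$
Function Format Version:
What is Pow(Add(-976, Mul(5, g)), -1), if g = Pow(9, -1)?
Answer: Rational(-9, 8779) ≈ -0.0010252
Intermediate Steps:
g = Rational(1, 9) ≈ 0.11111
Pow(Add(-976, Mul(5, g)), -1) = Pow(Add(-976, Mul(5, Rational(1, 9))), -1) = Pow(Add(-976, Rational(5, 9)), -1) = Pow(Rational(-8779, 9), -1) = Rational(-9, 8779)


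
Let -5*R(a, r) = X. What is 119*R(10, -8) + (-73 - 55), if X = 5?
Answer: -247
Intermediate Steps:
R(a, r) = -1 (R(a, r) = -⅕*5 = -1)
119*R(10, -8) + (-73 - 55) = 119*(-1) + (-73 - 55) = -119 - 128 = -247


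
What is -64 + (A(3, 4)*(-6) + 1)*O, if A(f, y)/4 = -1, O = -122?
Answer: -3114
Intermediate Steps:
A(f, y) = -4 (A(f, y) = 4*(-1) = -4)
-64 + (A(3, 4)*(-6) + 1)*O = -64 + (-4*(-6) + 1)*(-122) = -64 + (24 + 1)*(-122) = -64 + 25*(-122) = -64 - 3050 = -3114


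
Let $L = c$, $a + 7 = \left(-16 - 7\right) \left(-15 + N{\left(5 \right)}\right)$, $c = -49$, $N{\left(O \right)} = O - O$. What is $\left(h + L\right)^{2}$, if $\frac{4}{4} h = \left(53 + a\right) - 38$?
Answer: $92416$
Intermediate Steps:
$N{\left(O \right)} = 0$
$a = 338$ ($a = -7 + \left(-16 - 7\right) \left(-15 + 0\right) = -7 - -345 = -7 + 345 = 338$)
$L = -49$
$h = 353$ ($h = \left(53 + 338\right) - 38 = 391 - 38 = 353$)
$\left(h + L\right)^{2} = \left(353 - 49\right)^{2} = 304^{2} = 92416$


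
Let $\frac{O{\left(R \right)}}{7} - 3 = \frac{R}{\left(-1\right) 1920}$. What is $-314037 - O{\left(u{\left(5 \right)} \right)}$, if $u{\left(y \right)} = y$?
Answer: $- \frac{120598265}{384} \approx -3.1406 \cdot 10^{5}$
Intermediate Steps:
$O{\left(R \right)} = 21 - \frac{7 R}{1920}$ ($O{\left(R \right)} = 21 + 7 \frac{R}{\left(-1\right) 1920} = 21 + 7 \frac{R}{-1920} = 21 + 7 R \left(- \frac{1}{1920}\right) = 21 + 7 \left(- \frac{R}{1920}\right) = 21 - \frac{7 R}{1920}$)
$-314037 - O{\left(u{\left(5 \right)} \right)} = -314037 - \left(21 - \frac{7}{384}\right) = -314037 - \frac{8057}{384} = - \frac{120598265}{384}$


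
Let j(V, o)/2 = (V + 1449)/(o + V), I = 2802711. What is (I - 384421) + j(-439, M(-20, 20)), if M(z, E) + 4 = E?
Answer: 1022934650/423 ≈ 2.4183e+6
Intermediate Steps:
M(z, E) = -4 + E
j(V, o) = 2*(1449 + V)/(V + o) (j(V, o) = 2*((V + 1449)/(o + V)) = 2*((1449 + V)/(V + o)) = 2*(1449 + V)/(V + o))
(I - 384421) + j(-439, M(-20, 20)) = (2802711 - 384421) + 2*(1449 - 439)/(-439 + (-4 + 20)) = 2418290 + 2*1010/(-439 + 16) = 2418290 + 2*1010/(-423) = 2418290 + 2*(-1/423)*1010 = 2418290 - 2020/423 = 1022934650/423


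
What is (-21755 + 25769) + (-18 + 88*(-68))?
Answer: -1988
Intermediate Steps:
(-21755 + 25769) + (-18 + 88*(-68)) = 4014 + (-18 - 5984) = 4014 - 6002 = -1988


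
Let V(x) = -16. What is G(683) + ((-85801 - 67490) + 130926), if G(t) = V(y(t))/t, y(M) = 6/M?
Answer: -15275311/683 ≈ -22365.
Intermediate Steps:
G(t) = -16/t
G(683) + ((-85801 - 67490) + 130926) = -16/683 + ((-85801 - 67490) + 130926) = -16*1/683 + (-153291 + 130926) = -16/683 - 22365 = -15275311/683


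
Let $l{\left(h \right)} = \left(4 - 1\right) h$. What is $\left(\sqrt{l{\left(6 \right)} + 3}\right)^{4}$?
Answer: $441$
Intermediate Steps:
$l{\left(h \right)} = 3 h$
$\left(\sqrt{l{\left(6 \right)} + 3}\right)^{4} = \left(\sqrt{3 \cdot 6 + 3}\right)^{4} = \left(\sqrt{18 + 3}\right)^{4} = \left(\sqrt{21}\right)^{4} = 441$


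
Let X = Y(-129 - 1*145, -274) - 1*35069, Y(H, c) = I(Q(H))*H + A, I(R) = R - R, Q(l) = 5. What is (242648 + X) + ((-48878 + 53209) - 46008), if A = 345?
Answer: 166247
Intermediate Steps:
I(R) = 0
Y(H, c) = 345 (Y(H, c) = 0*H + 345 = 0 + 345 = 345)
X = -34724 (X = 345 - 1*35069 = 345 - 35069 = -34724)
(242648 + X) + ((-48878 + 53209) - 46008) = (242648 - 34724) + ((-48878 + 53209) - 46008) = 207924 + (4331 - 46008) = 207924 - 41677 = 166247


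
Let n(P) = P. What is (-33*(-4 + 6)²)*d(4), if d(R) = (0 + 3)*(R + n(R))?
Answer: -3168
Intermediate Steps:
d(R) = 6*R (d(R) = (0 + 3)*(R + R) = 3*(2*R) = 6*R)
(-33*(-4 + 6)²)*d(4) = (-33*(-4 + 6)²)*(6*4) = -33*2²*24 = -33*4*24 = -132*24 = -3168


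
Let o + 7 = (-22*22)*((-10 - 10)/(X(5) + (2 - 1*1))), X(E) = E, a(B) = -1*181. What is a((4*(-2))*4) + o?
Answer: 4276/3 ≈ 1425.3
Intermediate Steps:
a(B) = -181
o = 4819/3 (o = -7 + (-22*22)*((-10 - 10)/(5 + (2 - 1*1))) = -7 - (-9680)/(5 + (2 - 1)) = -7 - (-9680)/(5 + 1) = -7 - (-9680)/6 = -7 - 484*(-10/3) = -7 + 4840/3 = 4819/3 ≈ 1606.3)
a((4*(-2))*4) + o = -181 + 4819/3 = 4276/3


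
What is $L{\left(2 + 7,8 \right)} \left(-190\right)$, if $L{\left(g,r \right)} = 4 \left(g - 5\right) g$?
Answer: $-27360$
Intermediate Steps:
$L{\left(g,r \right)} = g \left(-20 + 4 g\right)$ ($L{\left(g,r \right)} = 4 \left(-5 + g\right) g = \left(-20 + 4 g\right) g = g \left(-20 + 4 g\right)$)
$L{\left(2 + 7,8 \right)} \left(-190\right) = 4 \left(2 + 7\right) \left(-5 + \left(2 + 7\right)\right) \left(-190\right) = 4 \cdot 9 \left(-5 + 9\right) \left(-190\right) = 4 \cdot 9 \cdot 4 \left(-190\right) = 144 \left(-190\right) = -27360$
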